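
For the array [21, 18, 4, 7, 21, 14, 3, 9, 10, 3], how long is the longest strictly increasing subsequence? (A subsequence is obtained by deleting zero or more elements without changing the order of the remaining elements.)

Scanning left to right, the best length ending at each element is: 21→1, 18→1, 4→1, 7→2, 21→3, 14→3, 3→1, 9→3, 10→4, 3→1.
So the longest increasing subsequence has length 4, e.g. 4, 7, 9, 10.

4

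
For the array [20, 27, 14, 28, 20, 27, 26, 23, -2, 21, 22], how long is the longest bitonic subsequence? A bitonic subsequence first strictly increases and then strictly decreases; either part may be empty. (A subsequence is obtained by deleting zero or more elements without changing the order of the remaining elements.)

One longest bitonic subsequence is 20, 27, 28, 27, 26, 23, 22 (positions 1,2,4,6,7,8,11): it rises to 28 then falls. Length 7 is optimal.

7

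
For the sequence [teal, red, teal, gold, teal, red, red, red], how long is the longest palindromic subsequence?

One longest palindromic subsequence is red teal gold teal red (positions 2,3,4,5,8); it reads the same forward and backward, and the interval DP gives dp[1][8] = 5.

5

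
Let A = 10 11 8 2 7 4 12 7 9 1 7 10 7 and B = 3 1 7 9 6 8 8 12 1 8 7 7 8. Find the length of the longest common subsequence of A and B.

A longest common subsequence is 8, 12, 1, 7, 7 (length 5); the LCS DP confirms no longer common subsequence exists.

5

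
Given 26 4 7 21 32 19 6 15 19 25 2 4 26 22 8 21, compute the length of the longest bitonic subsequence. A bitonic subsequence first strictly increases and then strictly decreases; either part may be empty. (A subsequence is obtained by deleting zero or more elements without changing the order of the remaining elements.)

8

One longest bitonic subsequence is 4, 7, 15, 19, 25, 26, 22, 21 (positions 2,3,8,9,10,13,14,16): it rises to 26 then falls. Length 8 is optimal.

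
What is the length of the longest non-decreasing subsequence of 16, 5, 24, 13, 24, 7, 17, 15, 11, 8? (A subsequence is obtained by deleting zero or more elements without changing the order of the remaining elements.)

Scanning left to right, the best length ending at each element is: 16→1, 5→1, 24→2, 13→2, 24→3, 7→2, 17→3, 15→3, 11→3, 8→3.
So the longest non-decreasing subsequence has length 3, e.g. 16, 24, 24.

3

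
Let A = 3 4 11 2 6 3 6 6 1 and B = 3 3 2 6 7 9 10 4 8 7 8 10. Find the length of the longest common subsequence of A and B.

3

Backtracking the LCS table gives one alignment: 3 (A1,B2) → 2 (A4,B3) → 6 (A5,B4).
So the longest common subsequence has length 3.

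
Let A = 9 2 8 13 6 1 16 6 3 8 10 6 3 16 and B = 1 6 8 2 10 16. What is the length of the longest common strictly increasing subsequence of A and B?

5

For each value that appears in both, track the longest common increasing run ending there.
The best achievable length is 5; one witness is 1, 6, 8, 10, 16 (A-positions 6,8,10,11,14, B-positions 1,2,3,5,6).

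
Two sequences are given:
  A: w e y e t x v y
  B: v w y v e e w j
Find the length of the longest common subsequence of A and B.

Backtracking the LCS table gives one alignment: w (A1,B2) → e (A2,B5) → e (A4,B6).
So the longest common subsequence has length 3.

3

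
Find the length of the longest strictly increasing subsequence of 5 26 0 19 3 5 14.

One longest increasing subsequence is 0, 3, 5, 14 (positions 3,5,6,7), of length 4; no longer one exists.

4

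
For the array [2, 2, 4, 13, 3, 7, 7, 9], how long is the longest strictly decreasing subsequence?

Let dp[i] be the longest decreasing subsequence ending at position i. Then dp = [1, 1, 1, 1, 2, 2, 2, 2].
The maximum is 2; one witness is 4, 3 at positions 3,5.

2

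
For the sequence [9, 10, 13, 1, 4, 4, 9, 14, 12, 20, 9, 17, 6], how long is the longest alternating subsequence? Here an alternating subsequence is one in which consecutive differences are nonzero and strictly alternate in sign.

9

Track the best alternating length ending on an up-step vs a down-step at each position: up/down = 1/1, 2/1, 2/1, 1/3, 4/3, 4/3, 4/3, 4/1, 4/5, 6/1, 4/7, 8/7, 4/9.
The maximum over both is 9; one such subsequence is 9, 10, 1, 14, 12, 20, 9, 17, 6.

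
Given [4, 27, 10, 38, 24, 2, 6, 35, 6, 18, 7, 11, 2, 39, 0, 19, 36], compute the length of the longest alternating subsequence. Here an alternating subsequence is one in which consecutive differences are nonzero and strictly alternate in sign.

14

A longest alternating subsequence is 4, 27, 10, 38, 24, 35, 6, 18, 7, 11, 2, 39, 0, 19 (positions 1,2,3,4,5,8,9,10,11,12,13,14,15,16); its 13 consecutive differences strictly alternate in sign, and length 14 is optimal.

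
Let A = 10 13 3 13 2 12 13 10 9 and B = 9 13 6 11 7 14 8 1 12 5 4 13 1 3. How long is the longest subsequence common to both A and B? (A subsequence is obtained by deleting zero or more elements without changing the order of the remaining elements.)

3

A longest common subsequence is 13, 12, 13 (length 3); the LCS DP confirms no longer common subsequence exists.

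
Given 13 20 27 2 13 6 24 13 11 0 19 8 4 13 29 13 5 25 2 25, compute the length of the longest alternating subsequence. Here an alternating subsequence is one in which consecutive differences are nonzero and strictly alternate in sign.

14

Track the best alternating length ending on an up-step vs a down-step at each position: up/down = 1/1, 2/1, 2/1, 1/3, 4/3, 4/5, 6/3, 6/7, 6/7, 1/7, 8/7, 8/9, 8/9, 10/9, 10/1, 10/11, 10/11, 12/11, 8/13, 14/11.
The maximum over both is 14; one such subsequence is 13, 20, 2, 13, 6, 24, 13, 19, 8, 29, 13, 25, 2, 25.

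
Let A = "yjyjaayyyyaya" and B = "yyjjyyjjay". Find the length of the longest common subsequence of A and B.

7

A longest common subsequence is yjjyyay (length 7); the LCS DP confirms no longer common subsequence exists.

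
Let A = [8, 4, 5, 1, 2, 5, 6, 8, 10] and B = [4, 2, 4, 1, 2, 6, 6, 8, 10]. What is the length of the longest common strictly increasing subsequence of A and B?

5

A longest common strictly increasing subsequence is 1, 2, 6, 8, 10 (length 5); it appears in order in both A and B, and no longer such subsequence exists.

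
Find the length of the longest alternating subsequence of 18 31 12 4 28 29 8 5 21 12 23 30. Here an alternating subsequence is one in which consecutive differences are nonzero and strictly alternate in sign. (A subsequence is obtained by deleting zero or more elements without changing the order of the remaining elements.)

8

Track the best alternating length ending on an up-step vs a down-step at each position: up/down = 1/1, 2/1, 1/3, 1/3, 4/3, 4/3, 4/5, 4/5, 6/5, 6/7, 8/5, 8/3.
The maximum over both is 8; one such subsequence is 18, 31, 12, 28, 8, 21, 12, 23.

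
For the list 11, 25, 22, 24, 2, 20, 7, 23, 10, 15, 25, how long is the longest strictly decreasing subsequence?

4

Scanning left to right, the best length ending at each element is: 11→1, 25→1, 22→2, 24→2, 2→3, 20→3, 7→4, 23→3, 10→4, 15→4, 25→1.
So the longest decreasing subsequence has length 4, e.g. 25, 22, 20, 7.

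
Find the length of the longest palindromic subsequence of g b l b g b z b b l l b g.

11

Using dp[i][j] = 2 + dp[i+1][j−1] if the ends match, else max(dp[i+1][j], dp[i][j−1]):
dp[1][13] = 11. A witness is gblbbzbblbg at positions 1,2,3,4,6,7,8,9,11,12,13.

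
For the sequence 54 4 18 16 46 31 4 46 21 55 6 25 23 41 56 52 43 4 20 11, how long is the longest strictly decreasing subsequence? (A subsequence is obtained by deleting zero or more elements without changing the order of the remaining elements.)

7

Let dp[i] be the longest decreasing subsequence ending at position i. Then dp = [1, 2, 2, 3, 2, 3, 4, 2, 4, 1, 5, 4, 5, 3, 1, 2, 3, 6, 6, 7].
The maximum is 7; one witness is 54, 46, 31, 25, 23, 20, 11 at positions 1,5,6,12,13,19,20.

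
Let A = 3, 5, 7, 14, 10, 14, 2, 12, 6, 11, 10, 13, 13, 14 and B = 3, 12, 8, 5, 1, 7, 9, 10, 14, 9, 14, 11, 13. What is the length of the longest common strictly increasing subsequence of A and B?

A longest common strictly increasing subsequence is 3, 5, 7, 10, 11, 13 (length 6); it appears in order in both A and B, and no longer such subsequence exists.

6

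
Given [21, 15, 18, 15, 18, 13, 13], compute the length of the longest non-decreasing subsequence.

3

Scanning left to right, the best length ending at each element is: 21→1, 15→1, 18→2, 15→2, 18→3, 13→1, 13→2.
So the longest non-decreasing subsequence has length 3, e.g. 15, 18, 18.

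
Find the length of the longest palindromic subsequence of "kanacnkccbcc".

One longest palindromic subsequence is ccbcc (positions 5,8,10,11,12); it reads the same forward and backward, and the interval DP gives dp[1][12] = 5.

5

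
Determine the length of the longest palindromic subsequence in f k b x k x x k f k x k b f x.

Using dp[i][j] = 2 + dp[i+1][j−1] if the ends match, else max(dp[i+1][j], dp[i][j−1]):
dp[1][15] = 11. A witness is fbkxkfkxkbf at positions 1,3,5,6,8,9,10,11,12,13,14.

11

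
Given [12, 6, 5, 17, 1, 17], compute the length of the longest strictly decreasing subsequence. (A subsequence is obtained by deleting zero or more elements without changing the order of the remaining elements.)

4

Let dp[i] be the longest decreasing subsequence ending at position i. Then dp = [1, 2, 3, 1, 4, 1].
The maximum is 4; one witness is 12, 6, 5, 1 at positions 1,2,3,5.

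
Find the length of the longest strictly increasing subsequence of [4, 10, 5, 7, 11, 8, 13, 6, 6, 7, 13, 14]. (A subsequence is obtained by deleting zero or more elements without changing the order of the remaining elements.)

One longest increasing subsequence is 4, 5, 7, 11, 13, 14 (positions 1,3,4,5,7,12), of length 6; no longer one exists.

6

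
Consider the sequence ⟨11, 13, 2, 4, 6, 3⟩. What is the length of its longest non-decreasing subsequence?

3

One longest non-decreasing subsequence is 2, 4, 6 (positions 3,4,5), of length 3; no longer one exists.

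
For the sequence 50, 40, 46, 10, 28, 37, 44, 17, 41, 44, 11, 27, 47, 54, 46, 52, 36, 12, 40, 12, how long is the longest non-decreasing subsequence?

7

Scanning left to right, the best length ending at each element is: 50→1, 40→1, 46→2, 10→1, 28→2, 37→3, 44→4, 17→2, 41→4, 44→5, 11→2, 27→3, 47→6, 54→7, 46→6, 52→7, 36→4, 12→3, 40→5, 12→4.
So the longest non-decreasing subsequence has length 7, e.g. 10, 28, 37, 44, 44, 47, 54.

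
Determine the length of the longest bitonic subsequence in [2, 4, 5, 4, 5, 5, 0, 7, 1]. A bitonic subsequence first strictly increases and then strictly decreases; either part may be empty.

5

Let inc[i] be the LIS ending at i and dec[i] the longest strictly decreasing subsequence starting at i. inc = [1, 2, 3, 2, 3, 3, 1, 4, 2], dec = [2, 2, 3, 2, 2, 2, 1, 2, 1].
max_i inc[i]+dec[i]−1 = 5, with one witness 2, 4, 5, 4, 1.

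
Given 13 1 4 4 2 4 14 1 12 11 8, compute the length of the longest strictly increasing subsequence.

4

One longest increasing subsequence is 1, 2, 4, 14 (positions 2,5,6,7), of length 4; no longer one exists.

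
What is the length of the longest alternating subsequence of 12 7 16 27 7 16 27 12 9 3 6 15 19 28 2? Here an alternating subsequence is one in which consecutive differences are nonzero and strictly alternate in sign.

8

Track the best alternating length ending on an up-step vs a down-step at each position: up/down = 1/1, 1/2, 3/1, 3/1, 1/4, 5/4, 5/1, 5/6, 5/6, 1/6, 7/6, 7/6, 7/6, 7/1, 1/8.
The maximum over both is 8; one such subsequence is 12, 7, 16, 7, 16, 3, 6, 2.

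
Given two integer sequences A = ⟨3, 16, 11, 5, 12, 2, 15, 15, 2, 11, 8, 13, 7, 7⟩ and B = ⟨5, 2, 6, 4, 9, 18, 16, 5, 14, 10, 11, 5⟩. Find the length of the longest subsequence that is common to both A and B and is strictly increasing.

2

For each value that appears in both, track the longest common increasing run ending there.
The best achievable length is 2; one witness is 5, 11 (A-positions 4,10, B-positions 1,11).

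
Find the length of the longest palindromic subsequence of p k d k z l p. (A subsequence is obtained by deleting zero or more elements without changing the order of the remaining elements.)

Using dp[i][j] = 2 + dp[i+1][j−1] if the ends match, else max(dp[i+1][j], dp[i][j−1]):
dp[1][7] = 5. A witness is pkdkp at positions 1,2,3,4,7.

5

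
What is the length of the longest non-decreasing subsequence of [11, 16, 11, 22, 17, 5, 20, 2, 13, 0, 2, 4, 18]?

4

Scanning left to right, the best length ending at each element is: 11→1, 16→2, 11→2, 22→3, 17→3, 5→1, 20→4, 2→1, 13→3, 0→1, 2→2, 4→3, 18→4.
So the longest non-decreasing subsequence has length 4, e.g. 11, 16, 17, 20.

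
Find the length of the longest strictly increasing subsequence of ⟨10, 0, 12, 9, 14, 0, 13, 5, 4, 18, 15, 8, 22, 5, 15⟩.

5

Let dp[i] be the longest increasing subsequence ending at position i. Then dp = [1, 1, 2, 2, 3, 1, 3, 2, 2, 4, 4, 3, 5, 3, 4].
The maximum is 5; one witness is 10, 12, 14, 18, 22 at positions 1,3,5,10,13.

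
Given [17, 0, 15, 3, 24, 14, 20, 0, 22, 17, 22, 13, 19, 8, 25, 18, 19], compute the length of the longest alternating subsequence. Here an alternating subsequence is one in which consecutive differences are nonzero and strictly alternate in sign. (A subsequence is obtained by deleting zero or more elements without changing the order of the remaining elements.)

A longest alternating subsequence is 17, 0, 15, 3, 24, 14, 20, 0, 22, 17, 22, 13, 19, 8, 25, 18, 19 (positions 1,2,3,4,5,6,7,8,9,10,11,12,13,14,15,16,17); its 16 consecutive differences strictly alternate in sign, and length 17 is optimal.

17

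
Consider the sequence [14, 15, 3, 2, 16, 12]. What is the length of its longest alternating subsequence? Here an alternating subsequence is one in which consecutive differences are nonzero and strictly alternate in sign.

5

A longest alternating subsequence is 14, 15, 3, 16, 12 (positions 1,2,3,5,6); its 4 consecutive differences strictly alternate in sign, and length 5 is optimal.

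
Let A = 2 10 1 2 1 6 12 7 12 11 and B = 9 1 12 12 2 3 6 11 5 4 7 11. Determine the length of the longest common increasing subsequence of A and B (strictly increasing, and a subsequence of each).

5

For each value that appears in both, track the longest common increasing run ending there.
The best achievable length is 5; one witness is 1, 2, 6, 7, 11 (A-positions 3,4,6,8,10, B-positions 2,5,7,11,12).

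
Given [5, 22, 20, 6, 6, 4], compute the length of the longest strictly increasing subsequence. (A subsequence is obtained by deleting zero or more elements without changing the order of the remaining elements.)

2

Let dp[i] be the longest increasing subsequence ending at position i. Then dp = [1, 2, 2, 2, 2, 1].
The maximum is 2; one witness is 5, 22 at positions 1,2.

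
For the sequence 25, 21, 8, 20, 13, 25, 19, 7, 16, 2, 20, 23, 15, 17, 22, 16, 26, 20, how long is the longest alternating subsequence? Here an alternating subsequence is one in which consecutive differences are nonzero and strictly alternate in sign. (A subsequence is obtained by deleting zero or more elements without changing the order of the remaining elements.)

A longest alternating subsequence is 25, 8, 20, 13, 25, 7, 16, 2, 20, 15, 17, 16, 26, 20 (positions 1,3,4,5,6,8,9,10,11,13,14,16,17,18); its 13 consecutive differences strictly alternate in sign, and length 14 is optimal.

14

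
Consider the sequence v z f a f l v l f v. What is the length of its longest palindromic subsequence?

Using dp[i][j] = 2 + dp[i+1][j−1] if the ends match, else max(dp[i+1][j], dp[i][j−1]):
dp[1][10] = 7. A witness is vflvlfv at positions 1,3,6,7,8,9,10.

7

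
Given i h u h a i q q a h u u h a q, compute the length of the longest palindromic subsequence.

10

One longest palindromic subsequence is huhaqqahuh (positions 2,3,4,5,7,8,9,10,12,13); it reads the same forward and backward, and the interval DP gives dp[1][15] = 10.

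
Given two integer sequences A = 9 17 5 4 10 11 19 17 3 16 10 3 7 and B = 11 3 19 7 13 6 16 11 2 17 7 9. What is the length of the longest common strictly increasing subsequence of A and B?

A longest common strictly increasing subsequence is 11, 19 (length 2); it appears in order in both A and B, and no longer such subsequence exists.

2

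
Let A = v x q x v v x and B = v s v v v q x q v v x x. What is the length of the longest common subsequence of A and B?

6

A longest common subsequence is vxqvvx (length 6); the LCS DP confirms no longer common subsequence exists.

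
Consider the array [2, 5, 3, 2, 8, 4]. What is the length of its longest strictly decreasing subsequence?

3

Let dp[i] be the longest decreasing subsequence ending at position i. Then dp = [1, 1, 2, 3, 1, 2].
The maximum is 3; one witness is 5, 3, 2 at positions 2,3,4.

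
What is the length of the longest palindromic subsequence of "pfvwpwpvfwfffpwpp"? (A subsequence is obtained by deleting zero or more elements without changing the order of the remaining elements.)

12

One longest palindromic subsequence is ppwpffffpwpp (positions 1,5,6,7,9,11,12,13,14,15,16,17); it reads the same forward and backward, and the interval DP gives dp[1][17] = 12.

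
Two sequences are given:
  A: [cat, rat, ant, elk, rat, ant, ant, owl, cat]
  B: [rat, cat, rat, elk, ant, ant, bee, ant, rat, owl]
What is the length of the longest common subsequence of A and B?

6

Backtracking the LCS table gives one alignment: cat (A1,B2) → rat (A2,B3) → ant (A3,B5) → ant (A6,B6) → ant (A7,B8) → owl (A8,B10).
So the longest common subsequence has length 6.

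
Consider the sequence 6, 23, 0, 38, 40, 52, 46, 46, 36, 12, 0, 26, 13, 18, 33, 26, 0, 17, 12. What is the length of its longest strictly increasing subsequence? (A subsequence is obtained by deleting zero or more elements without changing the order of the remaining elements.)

5

One longest increasing subsequence is 6, 23, 38, 40, 52 (positions 1,2,4,5,6), of length 5; no longer one exists.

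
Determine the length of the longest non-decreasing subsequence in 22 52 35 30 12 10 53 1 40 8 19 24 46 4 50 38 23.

6

Scanning left to right, the best length ending at each element is: 22→1, 52→2, 35→2, 30→2, 12→1, 10→1, 53→3, 1→1, 40→3, 8→2, 19→3, 24→4, 46→5, 4→2, 50→6, 38→5, 23→4.
So the longest non-decreasing subsequence has length 6, e.g. 1, 8, 19, 24, 46, 50.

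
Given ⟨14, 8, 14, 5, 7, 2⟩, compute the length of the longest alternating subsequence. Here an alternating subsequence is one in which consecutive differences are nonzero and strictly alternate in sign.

6

Track the best alternating length ending on an up-step vs a down-step at each position: up/down = 1/1, 1/2, 3/1, 1/4, 5/4, 1/6.
The maximum over both is 6; one such subsequence is 14, 8, 14, 5, 7, 2.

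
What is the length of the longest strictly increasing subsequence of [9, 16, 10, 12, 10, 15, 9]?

4

Scanning left to right, the best length ending at each element is: 9→1, 16→2, 10→2, 12→3, 10→2, 15→4, 9→1.
So the longest increasing subsequence has length 4, e.g. 9, 10, 12, 15.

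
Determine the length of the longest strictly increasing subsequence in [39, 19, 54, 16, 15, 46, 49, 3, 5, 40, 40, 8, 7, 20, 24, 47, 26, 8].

6

Let dp[i] be the longest increasing subsequence ending at position i. Then dp = [1, 1, 2, 1, 1, 2, 3, 1, 2, 3, 3, 3, 3, 4, 5, 6, 6, 4].
The maximum is 6; one witness is 3, 5, 8, 20, 24, 47 at positions 8,9,12,14,15,16.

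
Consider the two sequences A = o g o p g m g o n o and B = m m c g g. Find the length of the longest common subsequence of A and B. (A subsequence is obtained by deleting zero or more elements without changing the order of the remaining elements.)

Backtracking the LCS table gives one alignment: g (A5,B4) → g (A7,B5).
So the longest common subsequence has length 2.

2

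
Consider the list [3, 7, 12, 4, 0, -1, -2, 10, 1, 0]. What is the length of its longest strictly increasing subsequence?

3

Let dp[i] be the longest increasing subsequence ending at position i. Then dp = [1, 2, 3, 2, 1, 1, 1, 3, 2, 2].
The maximum is 3; one witness is 3, 7, 12 at positions 1,2,3.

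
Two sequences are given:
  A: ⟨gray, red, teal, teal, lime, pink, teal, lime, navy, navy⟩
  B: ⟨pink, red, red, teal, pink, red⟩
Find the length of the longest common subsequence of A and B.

Backtracking the LCS table gives one alignment: red (A2,B3) → teal (A4,B4) → pink (A6,B5).
So the longest common subsequence has length 3.

3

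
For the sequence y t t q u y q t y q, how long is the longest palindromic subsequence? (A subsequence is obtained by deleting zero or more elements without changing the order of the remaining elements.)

7

One longest palindromic subsequence is ytqyqty (positions 1,2,4,6,7,8,9); it reads the same forward and backward, and the interval DP gives dp[1][10] = 7.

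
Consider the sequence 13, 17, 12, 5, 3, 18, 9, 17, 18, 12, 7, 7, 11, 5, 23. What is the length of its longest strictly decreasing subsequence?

Scanning left to right, the best length ending at each element is: 13→1, 17→1, 12→2, 5→3, 3→4, 18→1, 9→3, 17→2, 18→1, 12→3, 7→4, 7→4, 11→4, 5→5, 23→1.
So the longest decreasing subsequence has length 5, e.g. 13, 12, 9, 7, 5.

5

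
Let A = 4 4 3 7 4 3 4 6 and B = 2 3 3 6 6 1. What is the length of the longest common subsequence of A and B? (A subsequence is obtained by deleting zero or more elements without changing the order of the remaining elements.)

A longest common subsequence is 3, 3, 6 (length 3); the LCS DP confirms no longer common subsequence exists.

3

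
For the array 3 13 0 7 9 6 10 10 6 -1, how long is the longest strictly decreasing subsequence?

4

Scanning left to right, the best length ending at each element is: 3→1, 13→1, 0→2, 7→2, 9→2, 6→3, 10→2, 10→2, 6→3, -1→4.
So the longest decreasing subsequence has length 4, e.g. 13, 7, 6, -1.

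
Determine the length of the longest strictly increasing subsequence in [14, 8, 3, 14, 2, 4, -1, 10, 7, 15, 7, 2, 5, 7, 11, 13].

6

Let dp[i] be the longest increasing subsequence ending at position i. Then dp = [1, 1, 1, 2, 1, 2, 1, 3, 3, 4, 3, 2, 3, 4, 5, 6].
The maximum is 6; one witness is 3, 4, 5, 7, 11, 13 at positions 3,6,13,14,15,16.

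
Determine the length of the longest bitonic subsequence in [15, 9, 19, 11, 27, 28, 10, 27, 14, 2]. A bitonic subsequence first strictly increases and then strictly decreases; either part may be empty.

One longest bitonic subsequence is 15, 19, 27, 28, 27, 14, 2 (positions 1,3,5,6,8,9,10): it rises to 28 then falls. Length 7 is optimal.

7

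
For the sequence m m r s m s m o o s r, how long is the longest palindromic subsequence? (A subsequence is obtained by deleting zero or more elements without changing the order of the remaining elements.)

7

One longest palindromic subsequence is rsmsmsr (positions 3,4,5,6,7,10,11); it reads the same forward and backward, and the interval DP gives dp[1][11] = 7.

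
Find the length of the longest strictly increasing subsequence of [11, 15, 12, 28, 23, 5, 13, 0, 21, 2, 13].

4

Let dp[i] be the longest increasing subsequence ending at position i. Then dp = [1, 2, 2, 3, 3, 1, 3, 1, 4, 2, 3].
The maximum is 4; one witness is 11, 12, 13, 21 at positions 1,3,7,9.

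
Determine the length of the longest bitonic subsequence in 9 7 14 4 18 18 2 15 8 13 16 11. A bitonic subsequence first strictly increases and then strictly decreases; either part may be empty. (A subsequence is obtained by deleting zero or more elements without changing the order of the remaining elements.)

6

Let inc[i] be the LIS ending at i and dec[i] the longest strictly decreasing subsequence starting at i. inc = [1, 1, 2, 1, 3, 3, 1, 3, 2, 3, 4, 3], dec = [4, 3, 3, 2, 4, 4, 1, 3, 1, 2, 2, 1].
max_i inc[i]+dec[i]−1 = 6, with one witness 9, 14, 18, 15, 13, 11.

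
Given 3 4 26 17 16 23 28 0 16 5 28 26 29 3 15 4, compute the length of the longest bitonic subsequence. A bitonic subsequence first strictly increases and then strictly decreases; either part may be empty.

8

Let inc[i] be the LIS ending at i and dec[i] the longest strictly decreasing subsequence starting at i. inc = [1, 2, 3, 3, 3, 4, 5, 1, 3, 3, 5, 5, 6, 2, 4, 3], dec = [2, 2, 5, 4, 3, 4, 4, 1, 3, 2, 4, 3, 3, 1, 2, 1].
max_i inc[i]+dec[i]−1 = 8, with one witness 3, 4, 17, 23, 28, 26, 15, 4.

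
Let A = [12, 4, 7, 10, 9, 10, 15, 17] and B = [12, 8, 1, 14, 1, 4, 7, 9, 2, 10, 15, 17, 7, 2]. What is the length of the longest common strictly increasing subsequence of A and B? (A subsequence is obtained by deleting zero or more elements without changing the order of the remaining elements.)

For each value that appears in both, track the longest common increasing run ending there.
The best achievable length is 6; one witness is 4, 7, 9, 10, 15, 17 (A-positions 2,3,5,6,7,8, B-positions 6,7,8,10,11,12).

6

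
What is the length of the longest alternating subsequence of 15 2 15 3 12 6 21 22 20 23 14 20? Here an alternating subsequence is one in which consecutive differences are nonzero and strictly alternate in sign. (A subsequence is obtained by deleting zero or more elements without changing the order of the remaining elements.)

11

Track the best alternating length ending on an up-step vs a down-step at each position: up/down = 1/1, 1/2, 3/1, 3/4, 5/4, 5/6, 7/1, 7/1, 7/8, 9/1, 7/10, 11/10.
The maximum over both is 11; one such subsequence is 15, 2, 15, 3, 12, 6, 21, 20, 23, 14, 20.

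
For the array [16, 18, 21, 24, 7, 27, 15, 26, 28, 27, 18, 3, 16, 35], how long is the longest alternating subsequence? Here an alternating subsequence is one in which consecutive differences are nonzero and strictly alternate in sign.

Track the best alternating length ending on an up-step vs a down-step at each position: up/down = 1/1, 2/1, 2/1, 2/1, 1/3, 4/1, 4/5, 6/5, 6/1, 6/7, 6/7, 1/7, 8/7, 8/1.
The maximum over both is 8; one such subsequence is 16, 18, 7, 27, 15, 26, 3, 16.

8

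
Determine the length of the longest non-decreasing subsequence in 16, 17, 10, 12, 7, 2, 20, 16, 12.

3

One longest non-decreasing subsequence is 16, 17, 20 (positions 1,2,7), of length 3; no longer one exists.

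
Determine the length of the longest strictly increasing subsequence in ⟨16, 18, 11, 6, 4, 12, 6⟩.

2

One longest increasing subsequence is 16, 18 (positions 1,2), of length 2; no longer one exists.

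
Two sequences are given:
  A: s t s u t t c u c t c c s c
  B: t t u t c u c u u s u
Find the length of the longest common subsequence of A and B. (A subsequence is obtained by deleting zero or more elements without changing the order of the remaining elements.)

7

A longest common subsequence is tutcucs (length 7); the LCS DP confirms no longer common subsequence exists.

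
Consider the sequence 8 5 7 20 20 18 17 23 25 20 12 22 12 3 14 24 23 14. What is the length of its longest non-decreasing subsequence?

Scanning left to right, the best length ending at each element is: 8→1, 5→1, 7→2, 20→3, 20→4, 18→3, 17→3, 23→5, 25→6, 20→5, 12→3, 22→6, 12→4, 3→1, 14→5, 24→7, 23→7, 14→6.
So the longest non-decreasing subsequence has length 7, e.g. 5, 7, 20, 20, 20, 22, 24.

7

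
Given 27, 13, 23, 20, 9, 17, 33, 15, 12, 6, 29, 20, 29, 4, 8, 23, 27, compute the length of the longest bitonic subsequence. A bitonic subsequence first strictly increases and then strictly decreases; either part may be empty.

Let inc[i] be the LIS ending at i and dec[i] the longest strictly decreasing subsequence starting at i. inc = [1, 1, 2, 2, 1, 2, 3, 2, 2, 1, 3, 3, 4, 1, 2, 4, 5], dec = [8, 4, 7, 6, 3, 5, 5, 4, 3, 2, 3, 2, 2, 1, 1, 1, 1].
max_i inc[i]+dec[i]−1 = 8, with one witness 27, 23, 20, 17, 15, 12, 6, 4.

8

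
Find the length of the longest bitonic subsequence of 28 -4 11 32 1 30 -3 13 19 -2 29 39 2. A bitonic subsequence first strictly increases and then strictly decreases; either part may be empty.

One longest bitonic subsequence is -4, 11, 13, 19, 29, 39, 2 (positions 2,3,8,9,11,12,13): it rises to 39 then falls. Length 7 is optimal.

7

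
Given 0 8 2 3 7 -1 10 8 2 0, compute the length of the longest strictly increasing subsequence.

5

Let dp[i] be the longest increasing subsequence ending at position i. Then dp = [1, 2, 2, 3, 4, 1, 5, 5, 2, 2].
The maximum is 5; one witness is 0, 2, 3, 7, 10 at positions 1,3,4,5,7.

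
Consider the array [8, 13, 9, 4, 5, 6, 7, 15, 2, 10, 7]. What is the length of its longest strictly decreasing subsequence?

4

Scanning left to right, the best length ending at each element is: 8→1, 13→1, 9→2, 4→3, 5→3, 6→3, 7→3, 15→1, 2→4, 10→2, 7→3.
So the longest decreasing subsequence has length 4, e.g. 13, 9, 4, 2.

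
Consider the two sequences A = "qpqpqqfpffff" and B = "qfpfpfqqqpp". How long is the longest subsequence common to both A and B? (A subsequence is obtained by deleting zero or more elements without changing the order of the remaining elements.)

6

Backtracking the LCS table gives one alignment: q (A1,B1) → p (A2,B5) → q (A3,B7) → q (A5,B8) → q (A6,B9) → p (A8,B11).
So the longest common subsequence has length 6.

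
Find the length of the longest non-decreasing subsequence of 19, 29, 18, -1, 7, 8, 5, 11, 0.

4

Let dp[i] be the longest non-decreasing subsequence ending at position i. Then dp = [1, 2, 1, 1, 2, 3, 2, 4, 2].
The maximum is 4; one witness is -1, 7, 8, 11 at positions 4,5,6,8.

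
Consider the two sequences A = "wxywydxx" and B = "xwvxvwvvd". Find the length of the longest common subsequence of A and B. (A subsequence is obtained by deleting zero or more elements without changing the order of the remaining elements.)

4

Backtracking the LCS table gives one alignment: w (A1,B2) → x (A2,B4) → w (A4,B6) → d (A6,B9).
So the longest common subsequence has length 4.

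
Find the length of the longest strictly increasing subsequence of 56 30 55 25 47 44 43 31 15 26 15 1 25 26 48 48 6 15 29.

One longest increasing subsequence is 15, 25, 26, 48 (positions 9,13,14,15), of length 4; no longer one exists.

4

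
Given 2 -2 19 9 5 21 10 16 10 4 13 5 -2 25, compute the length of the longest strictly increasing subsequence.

Let dp[i] be the longest increasing subsequence ending at position i. Then dp = [1, 1, 2, 2, 2, 3, 3, 4, 3, 2, 4, 3, 1, 5].
The maximum is 5; one witness is 2, 9, 10, 16, 25 at positions 1,4,7,8,14.

5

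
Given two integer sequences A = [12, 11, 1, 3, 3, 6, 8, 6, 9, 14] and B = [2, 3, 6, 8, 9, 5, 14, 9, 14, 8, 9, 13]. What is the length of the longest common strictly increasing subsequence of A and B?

For each value that appears in both, track the longest common increasing run ending there.
The best achievable length is 5; one witness is 3, 6, 8, 9, 14 (A-positions 4,6,7,9,10, B-positions 2,3,4,5,7).

5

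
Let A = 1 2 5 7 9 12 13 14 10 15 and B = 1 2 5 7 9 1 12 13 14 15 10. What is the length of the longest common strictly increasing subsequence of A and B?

For each value that appears in both, track the longest common increasing run ending there.
The best achievable length is 9; one witness is 1, 2, 5, 7, 9, 12, 13, 14, 15 (A-positions 1,2,3,4,5,6,7,8,10, B-positions 1,2,3,4,5,7,8,9,10).

9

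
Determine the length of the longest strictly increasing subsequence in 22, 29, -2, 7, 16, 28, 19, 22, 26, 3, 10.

Scanning left to right, the best length ending at each element is: 22→1, 29→2, -2→1, 7→2, 16→3, 28→4, 19→4, 22→5, 26→6, 3→2, 10→3.
So the longest increasing subsequence has length 6, e.g. -2, 7, 16, 19, 22, 26.

6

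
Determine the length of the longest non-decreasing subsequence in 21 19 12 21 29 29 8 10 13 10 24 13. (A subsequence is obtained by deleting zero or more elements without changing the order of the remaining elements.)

4

One longest non-decreasing subsequence is 21, 21, 29, 29 (positions 1,4,5,6), of length 4; no longer one exists.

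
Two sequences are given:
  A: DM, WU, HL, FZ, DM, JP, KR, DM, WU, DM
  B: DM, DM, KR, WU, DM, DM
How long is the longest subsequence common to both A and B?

Backtracking the LCS table gives one alignment: DM (A1,B1) → DM (A5,B2) → KR (A7,B3) → DM (A8,B5) → DM (A10,B6).
So the longest common subsequence has length 5.

5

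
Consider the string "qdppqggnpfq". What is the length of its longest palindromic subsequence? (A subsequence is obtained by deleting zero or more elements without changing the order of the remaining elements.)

Using dp[i][j] = 2 + dp[i+1][j−1] if the ends match, else max(dp[i+1][j], dp[i][j−1]):
dp[1][11] = 6. A witness is qpggpq at positions 1,4,6,7,9,11.

6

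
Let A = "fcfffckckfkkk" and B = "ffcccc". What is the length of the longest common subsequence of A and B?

4

Backtracking the LCS table gives one alignment: f (A1,B2) → c (A2,B4) → c (A6,B5) → c (A8,B6).
So the longest common subsequence has length 4.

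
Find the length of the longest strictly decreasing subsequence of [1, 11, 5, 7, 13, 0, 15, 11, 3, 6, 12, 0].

Scanning left to right, the best length ending at each element is: 1→1, 11→1, 5→2, 7→2, 13→1, 0→3, 15→1, 11→2, 3→3, 6→3, 12→2, 0→4.
So the longest decreasing subsequence has length 4, e.g. 11, 5, 3, 0.

4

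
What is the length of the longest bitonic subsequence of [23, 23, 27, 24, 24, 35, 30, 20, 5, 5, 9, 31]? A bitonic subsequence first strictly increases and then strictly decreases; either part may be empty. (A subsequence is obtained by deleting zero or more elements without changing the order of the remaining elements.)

6

One longest bitonic subsequence is 23, 27, 35, 30, 20, 9 (positions 1,3,6,7,8,11): it rises to 35 then falls. Length 6 is optimal.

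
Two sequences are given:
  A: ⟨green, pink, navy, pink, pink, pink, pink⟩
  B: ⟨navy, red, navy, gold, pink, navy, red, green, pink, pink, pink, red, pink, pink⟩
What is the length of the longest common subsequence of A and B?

Backtracking the LCS table gives one alignment: green (A1,B8) → pink (A2,B9) → pink (A4,B10) → pink (A5,B11) → pink (A6,B13) → pink (A7,B14).
So the longest common subsequence has length 6.

6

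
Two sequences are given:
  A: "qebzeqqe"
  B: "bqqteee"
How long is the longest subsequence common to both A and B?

Backtracking the LCS table gives one alignment: q (A1,B3) → e (A2,B5) → e (A5,B6) → e (A8,B7).
So the longest common subsequence has length 4.

4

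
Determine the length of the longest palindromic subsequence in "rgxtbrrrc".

One longest palindromic subsequence is rrrr (positions 1,6,7,8); it reads the same forward and backward, and the interval DP gives dp[1][9] = 4.

4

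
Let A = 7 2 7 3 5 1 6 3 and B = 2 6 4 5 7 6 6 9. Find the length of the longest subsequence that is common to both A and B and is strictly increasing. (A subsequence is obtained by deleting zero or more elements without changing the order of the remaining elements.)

A longest common strictly increasing subsequence is 2, 5, 6 (length 3); it appears in order in both A and B, and no longer such subsequence exists.

3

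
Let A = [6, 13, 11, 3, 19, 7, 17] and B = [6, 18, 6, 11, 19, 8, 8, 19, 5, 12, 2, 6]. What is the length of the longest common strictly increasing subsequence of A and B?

A longest common strictly increasing subsequence is 6, 11, 19 (length 3); it appears in order in both A and B, and no longer such subsequence exists.

3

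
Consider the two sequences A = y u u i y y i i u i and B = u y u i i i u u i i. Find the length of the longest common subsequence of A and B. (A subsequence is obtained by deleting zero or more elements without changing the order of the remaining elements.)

Backtracking the LCS table gives one alignment: y (A1,B2) → u (A3,B3) → i (A4,B4) → i (A7,B5) → i (A8,B6) → u (A9,B8) → i (A10,B10).
So the longest common subsequence has length 7.

7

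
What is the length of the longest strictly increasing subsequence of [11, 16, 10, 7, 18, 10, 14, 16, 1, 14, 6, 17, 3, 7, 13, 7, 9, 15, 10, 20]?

6

One longest increasing subsequence is 7, 10, 14, 16, 17, 20 (positions 4,6,7,8,12,20), of length 6; no longer one exists.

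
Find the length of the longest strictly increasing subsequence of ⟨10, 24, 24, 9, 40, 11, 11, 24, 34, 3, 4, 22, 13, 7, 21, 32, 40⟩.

Let dp[i] be the longest increasing subsequence ending at position i. Then dp = [1, 2, 2, 1, 3, 2, 2, 3, 4, 1, 2, 3, 3, 3, 4, 5, 6].
The maximum is 6; one witness is 10, 11, 13, 21, 32, 40 at positions 1,6,13,15,16,17.

6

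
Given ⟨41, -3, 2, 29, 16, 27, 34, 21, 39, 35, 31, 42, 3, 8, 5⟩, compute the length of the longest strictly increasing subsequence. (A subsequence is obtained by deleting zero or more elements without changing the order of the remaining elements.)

Let dp[i] be the longest increasing subsequence ending at position i. Then dp = [1, 1, 2, 3, 3, 4, 5, 4, 6, 6, 5, 7, 3, 4, 4].
The maximum is 7; one witness is -3, 2, 16, 27, 34, 39, 42 at positions 2,3,5,6,7,9,12.

7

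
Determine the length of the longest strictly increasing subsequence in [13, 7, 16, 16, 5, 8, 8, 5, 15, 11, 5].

Let dp[i] be the longest increasing subsequence ending at position i. Then dp = [1, 1, 2, 2, 1, 2, 2, 1, 3, 3, 1].
The maximum is 3; one witness is 7, 8, 15 at positions 2,6,9.

3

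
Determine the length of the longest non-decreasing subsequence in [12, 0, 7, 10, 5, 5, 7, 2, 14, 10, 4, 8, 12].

One longest non-decreasing subsequence is 0, 5, 5, 7, 10, 12 (positions 2,5,6,7,10,13), of length 6; no longer one exists.

6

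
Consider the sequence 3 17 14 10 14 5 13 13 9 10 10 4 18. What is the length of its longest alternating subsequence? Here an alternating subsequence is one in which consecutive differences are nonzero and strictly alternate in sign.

10

A longest alternating subsequence is 3, 17, 10, 14, 5, 13, 9, 10, 4, 18 (positions 1,2,4,5,6,7,9,10,12,13); its 9 consecutive differences strictly alternate in sign, and length 10 is optimal.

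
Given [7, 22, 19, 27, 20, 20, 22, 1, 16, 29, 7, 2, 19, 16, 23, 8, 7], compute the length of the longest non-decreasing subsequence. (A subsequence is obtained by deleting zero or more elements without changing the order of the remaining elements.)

6

One longest non-decreasing subsequence is 7, 19, 20, 20, 22, 29 (positions 1,3,5,6,7,10), of length 6; no longer one exists.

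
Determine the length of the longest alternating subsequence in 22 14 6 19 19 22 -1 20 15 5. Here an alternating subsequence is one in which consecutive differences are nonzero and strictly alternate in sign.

A longest alternating subsequence is 22, 14, 19, -1, 20, 15 (positions 1,2,4,7,8,9); its 5 consecutive differences strictly alternate in sign, and length 6 is optimal.

6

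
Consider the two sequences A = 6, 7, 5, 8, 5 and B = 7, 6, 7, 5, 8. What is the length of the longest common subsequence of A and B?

A longest common subsequence is 6, 7, 5, 8 (length 4); the LCS DP confirms no longer common subsequence exists.

4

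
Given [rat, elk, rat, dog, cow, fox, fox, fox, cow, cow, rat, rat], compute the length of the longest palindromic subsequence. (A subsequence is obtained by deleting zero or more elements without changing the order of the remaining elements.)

One longest palindromic subsequence is rat rat cow fox fox fox cow rat rat (positions 1,3,5,6,7,8,10,11,12); it reads the same forward and backward, and the interval DP gives dp[1][12] = 9.

9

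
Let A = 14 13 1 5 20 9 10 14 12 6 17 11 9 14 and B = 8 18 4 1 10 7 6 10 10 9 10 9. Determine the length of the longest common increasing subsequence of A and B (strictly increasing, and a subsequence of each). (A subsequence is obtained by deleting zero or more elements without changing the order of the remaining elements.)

For each value that appears in both, track the longest common increasing run ending there.
The best achievable length is 3; one witness is 1, 6, 9 (A-positions 3,10,13, B-positions 4,7,10).

3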